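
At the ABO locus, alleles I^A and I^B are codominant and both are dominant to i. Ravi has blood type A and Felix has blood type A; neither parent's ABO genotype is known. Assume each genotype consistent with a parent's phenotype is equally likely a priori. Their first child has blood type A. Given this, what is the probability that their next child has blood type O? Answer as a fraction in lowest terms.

1/20

Possible genotypes: Ravi ∈ {I^A I^A, I^A i}; Felix ∈ {I^A I^A, I^A i}.
Weight each parental genotype pair by prior × P(type-A child):
  I^A I^A × I^A I^A: posterior weight 4/15; P(next child type O) = 0.
  I^A I^A × I^A i: posterior weight 4/15; P(next child type O) = 0.
  I^A i × I^A I^A: posterior weight 4/15; P(next child type O) = 0.
  I^A i × I^A i: posterior weight 1/5; P(next child type O) = 1/4.
Weighted sum = 1/20.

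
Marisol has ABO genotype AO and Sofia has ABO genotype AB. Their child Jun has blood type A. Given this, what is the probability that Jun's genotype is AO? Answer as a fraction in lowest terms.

1/2

Cross AO × AB → 1/4 AA, 1/4 AB, 1/4 AO, 1/4 BO.
Type-A genotypes among offspring: AA (1/4), AO (1/4); total 1/2.
P(AO | type A) = (1/4) / (1/2) = 1/2.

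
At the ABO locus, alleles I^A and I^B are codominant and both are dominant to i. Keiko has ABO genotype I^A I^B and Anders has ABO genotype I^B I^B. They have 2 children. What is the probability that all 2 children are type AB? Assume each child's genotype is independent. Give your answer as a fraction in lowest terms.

1/4

ABO cross I^A I^B × I^B I^B → 1/2 B, 1/2 AB.
So P(type AB) = 1/2 per child.
All 2 independent: (1/2)^2 = 1/4.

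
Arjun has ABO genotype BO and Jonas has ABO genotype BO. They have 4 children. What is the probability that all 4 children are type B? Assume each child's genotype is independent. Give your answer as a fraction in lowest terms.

ABO cross BO × BO → 1/4 O, 3/4 B.
So P(type B) = 3/4 per child.
All 4 independent: (3/4)^4 = 81/256.

81/256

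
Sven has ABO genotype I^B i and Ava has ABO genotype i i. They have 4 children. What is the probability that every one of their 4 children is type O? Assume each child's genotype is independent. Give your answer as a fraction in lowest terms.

1/16

ABO cross I^B i × i i → 1/2 O, 1/2 B.
So P(type O) = 1/2 per child.
All 4 independent: (1/2)^4 = 1/16.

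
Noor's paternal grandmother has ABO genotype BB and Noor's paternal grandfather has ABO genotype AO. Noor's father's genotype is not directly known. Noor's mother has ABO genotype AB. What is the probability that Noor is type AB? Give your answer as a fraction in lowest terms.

Noor's father's ABO genotype from BB × AO: 1/2 AB, 1/2 BO.
Crossing each possibility with the mother AB and summing P(type AB): 1/2·1/2 + 1/2·1/4 = 3/8.

3/8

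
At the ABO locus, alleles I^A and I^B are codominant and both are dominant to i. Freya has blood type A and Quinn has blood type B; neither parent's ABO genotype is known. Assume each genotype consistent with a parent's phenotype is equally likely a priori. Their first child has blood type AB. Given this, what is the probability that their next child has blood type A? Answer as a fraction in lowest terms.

Possible genotypes: Freya ∈ {I^A I^A, I^A i}; Quinn ∈ {I^B I^B, I^B i}.
Weight each parental genotype pair by prior × P(type-AB child):
  I^A I^A × I^B I^B: posterior weight 4/9; P(next child type A) = 0.
  I^A I^A × I^B i: posterior weight 2/9; P(next child type A) = 1/2.
  I^A i × I^B I^B: posterior weight 2/9; P(next child type A) = 0.
  I^A i × I^B i: posterior weight 1/9; P(next child type A) = 1/4.
Weighted sum = 5/36.

5/36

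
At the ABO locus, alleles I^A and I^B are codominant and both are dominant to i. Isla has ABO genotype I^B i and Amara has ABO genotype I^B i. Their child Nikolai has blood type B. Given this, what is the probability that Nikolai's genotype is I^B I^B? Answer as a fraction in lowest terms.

1/3

Cross I^B i × I^B i → 1/4 I^B I^B, 1/2 I^B i, 1/4 i i.
Type-B genotypes among offspring: I^B I^B (1/4), I^B i (1/2); total 3/4.
P(I^B I^B | type B) = (1/4) / (3/4) = 1/3.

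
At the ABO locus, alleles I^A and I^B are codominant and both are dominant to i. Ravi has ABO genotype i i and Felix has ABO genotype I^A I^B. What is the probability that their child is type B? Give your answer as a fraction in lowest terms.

ABO cross i i × I^A I^B → offspring phenotypes: 1/2 A, 1/2 B.
So P(type B) = 1/2.

1/2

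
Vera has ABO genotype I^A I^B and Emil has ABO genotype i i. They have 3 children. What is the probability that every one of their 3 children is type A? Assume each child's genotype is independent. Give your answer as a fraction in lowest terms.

1/8

ABO cross I^A I^B × i i → 1/2 A, 1/2 B.
So P(type A) = 1/2 per child.
All 3 independent: (1/2)^3 = 1/8.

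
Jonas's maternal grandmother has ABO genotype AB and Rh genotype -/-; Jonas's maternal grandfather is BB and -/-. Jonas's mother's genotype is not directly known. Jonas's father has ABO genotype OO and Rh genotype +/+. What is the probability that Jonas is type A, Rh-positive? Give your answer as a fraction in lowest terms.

Jonas's mother's ABO genotype from AB × BB: 1/2 AB, 1/2 BB.
Crossing each possibility with the father OO and summing P(type A): 1/2·1/2 + 1/2·0 = 1/4.
Similarly for Rh via the mother's Rh distribution: P(Rh+) = 1.
Independent loci: 1/4 × 1 = 1/4.

1/4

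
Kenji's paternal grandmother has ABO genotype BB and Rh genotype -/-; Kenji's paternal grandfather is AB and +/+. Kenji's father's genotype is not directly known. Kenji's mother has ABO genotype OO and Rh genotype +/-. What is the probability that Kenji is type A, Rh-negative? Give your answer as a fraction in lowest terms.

Kenji's father's ABO genotype from BB × AB: 1/2 AB, 1/2 BB.
Crossing each possibility with the mother OO and summing P(type A): 1/2·1/2 + 1/2·0 = 1/4.
Similarly for Rh via the father's Rh distribution: P(Rh-) = 1/4.
Independent loci: 1/4 × 1/4 = 1/16.

1/16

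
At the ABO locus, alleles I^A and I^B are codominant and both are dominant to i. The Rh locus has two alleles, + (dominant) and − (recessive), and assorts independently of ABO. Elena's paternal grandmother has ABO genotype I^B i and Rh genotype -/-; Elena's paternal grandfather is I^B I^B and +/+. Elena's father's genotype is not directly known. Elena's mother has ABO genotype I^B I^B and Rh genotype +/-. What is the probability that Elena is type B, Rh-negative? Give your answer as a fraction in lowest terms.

Elena's father's ABO genotype from I^B i × I^B I^B: 1/2 I^B I^B, 1/2 I^B i.
Crossing each possibility with the mother I^B I^B and summing P(type B): 1/2·1 + 1/2·1 = 1.
Similarly for Rh via the father's Rh distribution: P(Rh-) = 1/4.
Independent loci: 1 × 1/4 = 1/4.

1/4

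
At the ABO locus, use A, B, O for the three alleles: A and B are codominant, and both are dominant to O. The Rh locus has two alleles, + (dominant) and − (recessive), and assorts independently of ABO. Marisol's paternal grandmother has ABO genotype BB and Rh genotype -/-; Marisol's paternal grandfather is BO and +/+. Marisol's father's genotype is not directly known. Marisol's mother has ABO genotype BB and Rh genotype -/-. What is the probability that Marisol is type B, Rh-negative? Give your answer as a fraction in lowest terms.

1/2

Marisol's father's ABO genotype from BB × BO: 1/2 BB, 1/2 BO.
Crossing each possibility with the mother BB and summing P(type B): 1/2·1 + 1/2·1 = 1.
Similarly for Rh via the father's Rh distribution: P(Rh-) = 1/2.
Independent loci: 1 × 1/2 = 1/2.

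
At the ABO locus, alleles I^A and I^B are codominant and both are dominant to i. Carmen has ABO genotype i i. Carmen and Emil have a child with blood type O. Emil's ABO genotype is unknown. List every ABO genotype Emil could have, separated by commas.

I^A i, I^B i, i i

For each candidate genotype of Emil, check whether crossing it with i i can produce every observed child phenotype.
  I^A I^A → possible child types {A} ✗
  I^A I^B → possible child types {A, B} ✗
  I^A i → possible child types {O, A} ✓
  I^B I^B → possible child types {B} ✗
  I^B i → possible child types {O, B} ✓
  i i → possible child types {O} ✓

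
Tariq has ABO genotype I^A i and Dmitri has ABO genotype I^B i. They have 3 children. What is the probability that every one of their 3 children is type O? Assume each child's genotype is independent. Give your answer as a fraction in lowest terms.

ABO cross I^A i × I^B i → 1/4 O, 1/4 A, 1/4 B, 1/4 AB.
So P(type O) = 1/4 per child.
All 3 independent: (1/4)^3 = 1/64.

1/64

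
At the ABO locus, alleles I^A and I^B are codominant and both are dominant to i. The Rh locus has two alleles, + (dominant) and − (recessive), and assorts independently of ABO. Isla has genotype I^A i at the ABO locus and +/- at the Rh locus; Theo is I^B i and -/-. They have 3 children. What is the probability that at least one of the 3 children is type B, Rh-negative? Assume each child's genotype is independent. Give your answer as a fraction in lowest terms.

169/512

ABO cross I^A i × I^B i → 1/4 O, 1/4 A, 1/4 B, 1/4 AB.
Rh cross +/- × -/- → 1/2 Rh+, 1/2 Rh-; so P(type B, Rh-negative) = 1/4 × 1/2 = 1/8 per child.
P(none) = (7/8)^3 = 343/512; P(at least one) = 1 − 343/512 = 169/512.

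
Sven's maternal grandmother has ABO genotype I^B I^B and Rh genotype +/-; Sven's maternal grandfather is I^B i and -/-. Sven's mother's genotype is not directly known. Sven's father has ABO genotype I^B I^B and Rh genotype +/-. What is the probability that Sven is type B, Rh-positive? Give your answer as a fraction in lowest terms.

5/8

Sven's mother's ABO genotype from I^B I^B × I^B i: 1/2 I^B I^B, 1/2 I^B i.
Crossing each possibility with the father I^B I^B and summing P(type B): 1/2·1 + 1/2·1 = 1.
Similarly for Rh via the mother's Rh distribution: P(Rh+) = 5/8.
Independent loci: 1 × 5/8 = 5/8.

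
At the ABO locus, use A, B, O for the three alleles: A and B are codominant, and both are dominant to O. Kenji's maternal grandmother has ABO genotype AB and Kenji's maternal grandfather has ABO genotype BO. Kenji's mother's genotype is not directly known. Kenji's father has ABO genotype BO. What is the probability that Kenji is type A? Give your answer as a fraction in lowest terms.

Kenji's mother's ABO genotype from AB × BO: 1/4 AB, 1/4 AO, 1/4 BB, 1/4 BO.
Crossing each possibility with the father BO and summing P(type A): 1/4·1/4 + 1/4·1/4 + 1/4·0 + 1/4·0 = 1/8.

1/8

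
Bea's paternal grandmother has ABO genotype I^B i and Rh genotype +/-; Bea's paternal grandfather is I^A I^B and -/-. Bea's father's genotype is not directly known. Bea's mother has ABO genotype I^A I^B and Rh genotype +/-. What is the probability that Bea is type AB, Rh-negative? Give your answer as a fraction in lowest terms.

9/64

Bea's father's ABO genotype from I^B i × I^A I^B: 1/4 I^A I^B, 1/4 I^A i, 1/4 I^B I^B, 1/4 I^B i.
Crossing each possibility with the mother I^A I^B and summing P(type AB): 1/4·1/2 + 1/4·1/4 + 1/4·1/2 + 1/4·1/4 = 3/8.
Similarly for Rh via the father's Rh distribution: P(Rh-) = 3/8.
Independent loci: 3/8 × 3/8 = 9/64.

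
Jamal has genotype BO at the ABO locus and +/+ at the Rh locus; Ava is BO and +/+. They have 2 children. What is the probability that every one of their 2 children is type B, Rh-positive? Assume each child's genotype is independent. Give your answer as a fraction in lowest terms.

9/16

ABO cross BO × BO → 1/4 O, 3/4 B.
Rh cross +/+ × +/+ → 1 Rh+; so P(type B, Rh-positive) = 3/4 × 1 = 3/4 per child.
All 2 independent: (3/4)^2 = 9/16.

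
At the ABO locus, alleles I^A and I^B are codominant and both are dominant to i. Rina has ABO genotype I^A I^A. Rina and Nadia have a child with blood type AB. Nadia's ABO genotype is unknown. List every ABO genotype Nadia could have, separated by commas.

I^A I^B, I^B I^B, I^B i

For each candidate genotype of Nadia, check whether crossing it with I^A I^A can produce every observed child phenotype.
  I^A I^A → possible child types {A} ✗
  I^A I^B → possible child types {A, AB} ✓
  I^A i → possible child types {A} ✗
  I^B I^B → possible child types {AB} ✓
  I^B i → possible child types {A, AB} ✓
  i i → possible child types {A} ✗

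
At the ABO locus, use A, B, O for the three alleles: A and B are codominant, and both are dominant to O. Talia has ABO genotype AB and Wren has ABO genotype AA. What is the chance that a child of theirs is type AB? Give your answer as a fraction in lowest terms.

1/2

ABO cross AB × AA → offspring phenotypes: 1/2 A, 1/2 AB.
So P(type AB) = 1/2.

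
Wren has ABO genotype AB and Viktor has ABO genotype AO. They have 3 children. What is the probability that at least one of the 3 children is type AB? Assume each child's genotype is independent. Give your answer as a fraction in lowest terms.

37/64

ABO cross AB × AO → 1/2 A, 1/4 B, 1/4 AB.
So P(type AB) = 1/4 per child.
P(none) = (3/4)^3 = 27/64; P(at least one) = 1 − 27/64 = 37/64.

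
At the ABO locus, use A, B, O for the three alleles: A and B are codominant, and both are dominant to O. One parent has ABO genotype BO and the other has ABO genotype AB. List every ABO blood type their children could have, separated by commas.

A, B, AB

Gametes from BO × AB give offspring ABO genotypes AB, AO, BB, BO, i.e. phenotypes A, B, AB.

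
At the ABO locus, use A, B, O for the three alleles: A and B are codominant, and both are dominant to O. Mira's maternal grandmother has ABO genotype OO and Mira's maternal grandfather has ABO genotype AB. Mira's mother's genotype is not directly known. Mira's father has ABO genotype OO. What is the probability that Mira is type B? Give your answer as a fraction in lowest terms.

Mira's mother's ABO genotype from OO × AB: 1/2 AO, 1/2 BO.
Crossing each possibility with the father OO and summing P(type B): 1/2·0 + 1/2·1/2 = 1/4.

1/4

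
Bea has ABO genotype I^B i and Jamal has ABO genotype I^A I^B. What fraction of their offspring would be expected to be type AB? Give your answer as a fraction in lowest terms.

ABO cross I^B i × I^A I^B → offspring phenotypes: 1/4 A, 1/2 B, 1/4 AB.
So P(type AB) = 1/4.

1/4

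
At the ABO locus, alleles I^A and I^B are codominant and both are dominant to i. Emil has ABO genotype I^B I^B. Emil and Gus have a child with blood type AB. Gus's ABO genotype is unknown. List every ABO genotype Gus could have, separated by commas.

For each candidate genotype of Gus, check whether crossing it with I^B I^B can produce every observed child phenotype.
  I^A I^A → possible child types {AB} ✓
  I^A I^B → possible child types {B, AB} ✓
  I^A i → possible child types {B, AB} ✓
  I^B I^B → possible child types {B} ✗
  I^B i → possible child types {B} ✗
  i i → possible child types {B} ✗

I^A I^A, I^A I^B, I^A i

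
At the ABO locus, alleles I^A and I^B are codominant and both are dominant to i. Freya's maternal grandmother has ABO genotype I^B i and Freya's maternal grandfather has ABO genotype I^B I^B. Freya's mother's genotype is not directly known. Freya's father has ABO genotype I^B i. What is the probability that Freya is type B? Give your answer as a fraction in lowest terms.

7/8

Freya's mother's ABO genotype from I^B i × I^B I^B: 1/2 I^B I^B, 1/2 I^B i.
Crossing each possibility with the father I^B i and summing P(type B): 1/2·1 + 1/2·3/4 = 7/8.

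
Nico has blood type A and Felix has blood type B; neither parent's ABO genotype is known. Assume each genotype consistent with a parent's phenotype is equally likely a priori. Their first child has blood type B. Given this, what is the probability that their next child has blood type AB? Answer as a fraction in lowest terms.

Possible genotypes: Nico ∈ {AA, AO}; Felix ∈ {BB, BO}.
Weight each parental genotype pair by prior × P(type-B child):
  AO × BB: posterior weight 2/3; P(next child type AB) = 1/2.
  AO × BO: posterior weight 1/3; P(next child type AB) = 1/4.
Weighted sum = 5/12.

5/12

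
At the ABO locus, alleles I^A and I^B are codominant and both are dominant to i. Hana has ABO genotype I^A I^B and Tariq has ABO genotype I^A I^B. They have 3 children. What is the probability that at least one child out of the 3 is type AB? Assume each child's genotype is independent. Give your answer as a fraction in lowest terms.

7/8

ABO cross I^A I^B × I^A I^B → 1/4 A, 1/4 B, 1/2 AB.
So P(type AB) = 1/2 per child.
P(none) = (1/2)^3 = 1/8; P(at least one) = 1 − 1/8 = 7/8.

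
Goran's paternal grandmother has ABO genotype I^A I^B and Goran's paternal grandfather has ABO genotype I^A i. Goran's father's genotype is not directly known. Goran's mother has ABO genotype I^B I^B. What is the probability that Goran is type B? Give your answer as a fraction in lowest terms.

Goran's father's ABO genotype from I^A I^B × I^A i: 1/4 I^A I^A, 1/4 I^A I^B, 1/4 I^A i, 1/4 I^B i.
Crossing each possibility with the mother I^B I^B and summing P(type B): 1/4·0 + 1/4·1/2 + 1/4·1/2 + 1/4·1 = 1/2.

1/2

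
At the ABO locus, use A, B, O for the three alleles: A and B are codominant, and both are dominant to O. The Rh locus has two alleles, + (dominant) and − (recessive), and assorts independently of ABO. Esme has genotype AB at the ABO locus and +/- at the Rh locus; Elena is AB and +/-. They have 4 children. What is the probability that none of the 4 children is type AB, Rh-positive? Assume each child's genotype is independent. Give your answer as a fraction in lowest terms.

625/4096

ABO cross AB × AB → 1/4 A, 1/4 B, 1/2 AB.
Rh cross +/- × +/- → 3/4 Rh+, 1/4 Rh-; so P(type AB, Rh-positive) = 1/2 × 3/4 = 3/8 per child.
P(not type AB, Rh-positive) = 5/8 for one child; (5/8)^4 = 625/4096.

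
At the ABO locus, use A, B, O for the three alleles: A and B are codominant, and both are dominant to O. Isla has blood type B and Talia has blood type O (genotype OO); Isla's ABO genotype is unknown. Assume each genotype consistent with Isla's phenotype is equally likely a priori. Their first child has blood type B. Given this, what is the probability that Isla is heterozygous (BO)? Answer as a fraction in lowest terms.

1/3

Possible genotypes: Isla ∈ {BB, BO}; Talia ∈ {OO}.
Weight each parental genotype pair by prior × P(type-B child):
  BB × OO: posterior weight 2/3.
  BO × OO: posterior weight 1/3.
Sum the posterior weight over pairs where Isla is BO: 1/3.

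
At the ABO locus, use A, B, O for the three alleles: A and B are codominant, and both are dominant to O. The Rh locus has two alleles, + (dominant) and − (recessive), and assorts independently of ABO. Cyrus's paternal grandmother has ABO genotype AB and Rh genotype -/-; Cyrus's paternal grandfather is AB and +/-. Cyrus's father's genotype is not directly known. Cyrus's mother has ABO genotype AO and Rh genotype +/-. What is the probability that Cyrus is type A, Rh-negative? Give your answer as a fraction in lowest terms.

3/16

Cyrus's father's ABO genotype from AB × AB: 1/4 AA, 1/2 AB, 1/4 BB.
Crossing each possibility with the mother AO and summing P(type A): 1/4·1 + 1/2·1/2 + 1/4·0 = 1/2.
Similarly for Rh via the father's Rh distribution: P(Rh-) = 3/8.
Independent loci: 1/2 × 3/8 = 3/16.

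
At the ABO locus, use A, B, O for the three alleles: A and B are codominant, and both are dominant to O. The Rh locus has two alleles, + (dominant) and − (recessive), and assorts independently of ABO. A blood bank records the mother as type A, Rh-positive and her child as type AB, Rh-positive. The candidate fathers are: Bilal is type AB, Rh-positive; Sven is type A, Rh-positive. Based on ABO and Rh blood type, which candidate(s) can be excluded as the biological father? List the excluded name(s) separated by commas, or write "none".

Sven

A candidate is excluded only if no genotype consistent with his phenotype could produce a type AB, Rh-positive child with a type A, Rh-positive mother.
Sven (type A, Rh+): no genotype consistent with that phenotype can produce a type-AB Rh+ child with a type-A mother.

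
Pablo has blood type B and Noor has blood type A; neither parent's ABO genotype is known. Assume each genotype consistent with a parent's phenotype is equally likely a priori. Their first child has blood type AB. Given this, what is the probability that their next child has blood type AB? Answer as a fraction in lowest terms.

25/36

Possible genotypes: Pablo ∈ {BB, BO}; Noor ∈ {AA, AO}.
Weight each parental genotype pair by prior × P(type-AB child):
  BB × AA: posterior weight 4/9; P(next child type AB) = 1.
  BB × AO: posterior weight 2/9; P(next child type AB) = 1/2.
  BO × AA: posterior weight 2/9; P(next child type AB) = 1/2.
  BO × AO: posterior weight 1/9; P(next child type AB) = 1/4.
Weighted sum = 25/36.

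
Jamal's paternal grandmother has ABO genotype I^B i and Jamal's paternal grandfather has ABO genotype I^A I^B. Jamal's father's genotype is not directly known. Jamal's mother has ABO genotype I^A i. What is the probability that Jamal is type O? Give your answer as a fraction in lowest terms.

1/8

Jamal's father's ABO genotype from I^B i × I^A I^B: 1/4 I^A I^B, 1/4 I^A i, 1/4 I^B I^B, 1/4 I^B i.
Crossing each possibility with the mother I^A i and summing P(type O): 1/4·0 + 1/4·1/4 + 1/4·0 + 1/4·1/4 = 1/8.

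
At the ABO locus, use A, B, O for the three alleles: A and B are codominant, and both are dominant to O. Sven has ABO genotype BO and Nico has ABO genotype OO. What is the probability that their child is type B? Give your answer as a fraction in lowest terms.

1/2

ABO cross BO × OO → offspring phenotypes: 1/2 O, 1/2 B.
So P(type B) = 1/2.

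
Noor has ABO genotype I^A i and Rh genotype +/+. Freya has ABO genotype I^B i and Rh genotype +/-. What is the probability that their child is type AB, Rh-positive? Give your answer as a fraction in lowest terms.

ABO cross I^A i × I^B i → offspring phenotypes: 1/4 O, 1/4 A, 1/4 B, 1/4 AB.
Rh cross +/+ × +/- → 1 Rh+.
Independent loci: P(type AB, Rh-positive) = 1/4 × 1 = 1/4.

1/4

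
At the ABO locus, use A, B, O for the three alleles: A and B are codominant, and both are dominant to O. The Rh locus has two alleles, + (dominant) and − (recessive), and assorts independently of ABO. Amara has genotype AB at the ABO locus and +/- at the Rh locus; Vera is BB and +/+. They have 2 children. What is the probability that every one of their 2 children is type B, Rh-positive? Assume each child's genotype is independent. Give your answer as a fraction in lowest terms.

1/4

ABO cross AB × BB → 1/2 B, 1/2 AB.
Rh cross +/- × +/+ → 1 Rh+; so P(type B, Rh-positive) = 1/2 × 1 = 1/2 per child.
All 2 independent: (1/2)^2 = 1/4.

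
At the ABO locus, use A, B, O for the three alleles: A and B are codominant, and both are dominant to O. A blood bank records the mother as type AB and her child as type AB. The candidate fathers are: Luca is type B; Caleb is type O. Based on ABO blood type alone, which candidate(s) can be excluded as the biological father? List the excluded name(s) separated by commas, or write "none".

A candidate is excluded only if no genotype consistent with his phenotype could produce a type AB child with a type AB mother.
Caleb (type O): no genotype consistent with that phenotype can produce a type-AB child with a type-AB mother.

Caleb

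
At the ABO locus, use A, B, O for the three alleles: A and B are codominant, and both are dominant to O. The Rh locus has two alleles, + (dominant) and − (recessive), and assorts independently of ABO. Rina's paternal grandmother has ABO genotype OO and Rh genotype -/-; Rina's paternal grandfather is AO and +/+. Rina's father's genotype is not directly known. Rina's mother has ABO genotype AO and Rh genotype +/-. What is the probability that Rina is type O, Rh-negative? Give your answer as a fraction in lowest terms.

3/32

Rina's father's ABO genotype from OO × AO: 1/2 AO, 1/2 OO.
Crossing each possibility with the mother AO and summing P(type O): 1/2·1/4 + 1/2·1/2 = 3/8.
Similarly for Rh via the father's Rh distribution: P(Rh-) = 1/4.
Independent loci: 3/8 × 1/4 = 3/32.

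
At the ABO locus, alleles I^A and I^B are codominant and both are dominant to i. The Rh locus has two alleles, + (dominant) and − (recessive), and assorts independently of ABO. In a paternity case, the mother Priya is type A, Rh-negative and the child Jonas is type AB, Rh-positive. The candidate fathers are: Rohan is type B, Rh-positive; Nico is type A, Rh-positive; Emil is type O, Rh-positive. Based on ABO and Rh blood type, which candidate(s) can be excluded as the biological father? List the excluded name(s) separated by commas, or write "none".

Nico, Emil

A candidate is excluded only if no genotype consistent with his phenotype could produce a type AB, Rh-positive child with a type A, Rh-negative mother.
Nico (type A, Rh+): no genotype consistent with that phenotype can produce a type-AB Rh+ child with a type-A mother.
Emil (type O, Rh+): no genotype consistent with that phenotype can produce a type-AB Rh+ child with a type-A mother.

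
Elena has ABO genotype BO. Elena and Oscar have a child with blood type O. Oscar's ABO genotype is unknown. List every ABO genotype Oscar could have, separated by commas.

For each candidate genotype of Oscar, check whether crossing it with BO can produce every observed child phenotype.
  AA → possible child types {A, AB} ✗
  AB → possible child types {A, B, AB} ✗
  AO → possible child types {O, A, B, AB} ✓
  BB → possible child types {B} ✗
  BO → possible child types {O, B} ✓
  OO → possible child types {O, B} ✓

AO, BO, OO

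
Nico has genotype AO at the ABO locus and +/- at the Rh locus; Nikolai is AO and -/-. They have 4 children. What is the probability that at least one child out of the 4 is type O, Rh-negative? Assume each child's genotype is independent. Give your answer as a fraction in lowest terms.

ABO cross AO × AO → 1/4 O, 3/4 A.
Rh cross +/- × -/- → 1/2 Rh+, 1/2 Rh-; so P(type O, Rh-negative) = 1/4 × 1/2 = 1/8 per child.
P(none) = (7/8)^4 = 2401/4096; P(at least one) = 1 − 2401/4096 = 1695/4096.

1695/4096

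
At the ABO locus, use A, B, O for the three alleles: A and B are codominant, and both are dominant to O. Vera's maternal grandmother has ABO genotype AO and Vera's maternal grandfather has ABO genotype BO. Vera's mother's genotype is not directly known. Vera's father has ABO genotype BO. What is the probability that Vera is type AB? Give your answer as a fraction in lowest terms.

1/8

Vera's mother's ABO genotype from AO × BO: 1/4 AB, 1/4 AO, 1/4 BO, 1/4 OO.
Crossing each possibility with the father BO and summing P(type AB): 1/4·1/4 + 1/4·1/4 + 1/4·0 + 1/4·0 = 1/8.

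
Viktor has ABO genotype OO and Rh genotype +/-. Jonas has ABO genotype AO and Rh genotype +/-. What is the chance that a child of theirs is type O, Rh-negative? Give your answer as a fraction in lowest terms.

1/8

ABO cross OO × AO → offspring phenotypes: 1/2 O, 1/2 A.
Rh cross +/- × +/- → 3/4 Rh+, 1/4 Rh-.
Independent loci: P(type O, Rh-negative) = 1/2 × 1/4 = 1/8.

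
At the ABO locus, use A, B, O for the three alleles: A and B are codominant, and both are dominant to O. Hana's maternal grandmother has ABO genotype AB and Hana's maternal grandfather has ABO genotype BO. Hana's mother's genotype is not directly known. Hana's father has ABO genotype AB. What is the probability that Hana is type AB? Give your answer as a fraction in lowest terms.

Hana's mother's ABO genotype from AB × BO: 1/4 AB, 1/4 AO, 1/4 BB, 1/4 BO.
Crossing each possibility with the father AB and summing P(type AB): 1/4·1/2 + 1/4·1/4 + 1/4·1/2 + 1/4·1/4 = 3/8.

3/8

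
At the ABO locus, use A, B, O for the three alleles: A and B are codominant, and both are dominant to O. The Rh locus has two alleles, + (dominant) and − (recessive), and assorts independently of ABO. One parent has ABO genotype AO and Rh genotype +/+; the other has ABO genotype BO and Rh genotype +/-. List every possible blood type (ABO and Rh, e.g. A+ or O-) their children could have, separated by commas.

Gametes from AO × BO give offspring ABO genotypes AB, AO, BO, OO, i.e. phenotypes O, A, B, AB.
Rh cross +/+ × +/- → phenotypes Rh+.
Combining independently: O+, A+, B+, AB+.

O+, A+, B+, AB+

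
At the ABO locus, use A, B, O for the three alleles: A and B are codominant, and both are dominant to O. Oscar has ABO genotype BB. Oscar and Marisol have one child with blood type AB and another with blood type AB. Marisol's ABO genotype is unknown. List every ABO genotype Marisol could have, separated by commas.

AA, AB, AO

For each candidate genotype of Marisol, check whether crossing it with BB can produce every observed child phenotype.
  AA → possible child types {AB} ✓
  AB → possible child types {B, AB} ✓
  AO → possible child types {B, AB} ✓
  BB → possible child types {B} ✗
  BO → possible child types {B} ✗
  OO → possible child types {B} ✗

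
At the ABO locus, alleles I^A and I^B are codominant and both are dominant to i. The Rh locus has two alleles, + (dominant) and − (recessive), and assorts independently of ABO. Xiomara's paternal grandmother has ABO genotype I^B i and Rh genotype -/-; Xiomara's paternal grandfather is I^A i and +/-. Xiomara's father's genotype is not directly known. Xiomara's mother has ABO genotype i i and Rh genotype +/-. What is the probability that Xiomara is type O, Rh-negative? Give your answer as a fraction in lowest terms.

3/16

Xiomara's father's ABO genotype from I^B i × I^A i: 1/4 I^A I^B, 1/4 I^A i, 1/4 I^B i, 1/4 i i.
Crossing each possibility with the mother i i and summing P(type O): 1/4·0 + 1/4·1/2 + 1/4·1/2 + 1/4·1 = 1/2.
Similarly for Rh via the father's Rh distribution: P(Rh-) = 3/8.
Independent loci: 1/2 × 3/8 = 3/16.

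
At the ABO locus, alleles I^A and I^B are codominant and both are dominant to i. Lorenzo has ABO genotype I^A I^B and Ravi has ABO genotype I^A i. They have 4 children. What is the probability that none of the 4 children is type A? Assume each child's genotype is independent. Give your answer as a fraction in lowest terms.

1/16

ABO cross I^A I^B × I^A i → 1/2 A, 1/4 B, 1/4 AB.
So P(type A) = 1/2 per child.
P(not type A) = 1/2 for one child; (1/2)^4 = 1/16.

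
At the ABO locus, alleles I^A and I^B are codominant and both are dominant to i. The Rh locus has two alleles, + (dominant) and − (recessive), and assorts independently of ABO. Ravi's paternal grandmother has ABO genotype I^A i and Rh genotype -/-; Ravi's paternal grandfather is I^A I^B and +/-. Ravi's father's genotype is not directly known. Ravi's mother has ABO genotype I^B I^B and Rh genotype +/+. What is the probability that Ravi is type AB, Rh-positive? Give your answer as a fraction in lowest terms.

Ravi's father's ABO genotype from I^A i × I^A I^B: 1/4 I^A I^A, 1/4 I^A I^B, 1/4 I^A i, 1/4 I^B i.
Crossing each possibility with the mother I^B I^B and summing P(type AB): 1/4·1 + 1/4·1/2 + 1/4·1/2 + 1/4·0 = 1/2.
Similarly for Rh via the father's Rh distribution: P(Rh+) = 1.
Independent loci: 1/2 × 1 = 1/2.

1/2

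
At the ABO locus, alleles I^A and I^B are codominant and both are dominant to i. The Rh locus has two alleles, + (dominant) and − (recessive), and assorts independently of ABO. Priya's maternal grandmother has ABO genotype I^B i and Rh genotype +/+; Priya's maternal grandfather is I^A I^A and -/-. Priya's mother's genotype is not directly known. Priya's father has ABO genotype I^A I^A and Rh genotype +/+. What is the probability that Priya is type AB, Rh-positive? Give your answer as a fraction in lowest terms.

1/4

Priya's mother's ABO genotype from I^B i × I^A I^A: 1/2 I^A I^B, 1/2 I^A i.
Crossing each possibility with the father I^A I^A and summing P(type AB): 1/2·1/2 + 1/2·0 = 1/4.
Similarly for Rh via the mother's Rh distribution: P(Rh+) = 1.
Independent loci: 1/4 × 1 = 1/4.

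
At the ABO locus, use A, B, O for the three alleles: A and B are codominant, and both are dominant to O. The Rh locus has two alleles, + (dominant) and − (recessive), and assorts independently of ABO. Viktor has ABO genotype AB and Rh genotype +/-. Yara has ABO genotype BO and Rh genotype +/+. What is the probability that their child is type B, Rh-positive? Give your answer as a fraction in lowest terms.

ABO cross AB × BO → offspring phenotypes: 1/4 A, 1/2 B, 1/4 AB.
Rh cross +/- × +/+ → 1 Rh+.
Independent loci: P(type B, Rh-positive) = 1/2 × 1 = 1/2.

1/2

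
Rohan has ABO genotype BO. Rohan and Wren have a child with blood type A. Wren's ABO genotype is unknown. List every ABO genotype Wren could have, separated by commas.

For each candidate genotype of Wren, check whether crossing it with BO can produce every observed child phenotype.
  AA → possible child types {A, AB} ✓
  AB → possible child types {A, B, AB} ✓
  AO → possible child types {O, A, B, AB} ✓
  BB → possible child types {B} ✗
  BO → possible child types {O, B} ✗
  OO → possible child types {O, B} ✗

AA, AB, AO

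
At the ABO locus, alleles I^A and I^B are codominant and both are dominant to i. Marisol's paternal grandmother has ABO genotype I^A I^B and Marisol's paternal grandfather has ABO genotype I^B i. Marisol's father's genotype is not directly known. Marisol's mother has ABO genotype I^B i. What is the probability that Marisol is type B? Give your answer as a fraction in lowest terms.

5/8

Marisol's father's ABO genotype from I^A I^B × I^B i: 1/4 I^A I^B, 1/4 I^A i, 1/4 I^B I^B, 1/4 I^B i.
Crossing each possibility with the mother I^B i and summing P(type B): 1/4·1/2 + 1/4·1/4 + 1/4·1 + 1/4·3/4 = 5/8.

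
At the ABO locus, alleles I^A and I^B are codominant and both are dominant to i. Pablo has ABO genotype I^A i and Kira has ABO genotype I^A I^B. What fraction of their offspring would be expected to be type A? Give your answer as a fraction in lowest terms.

1/2

ABO cross I^A i × I^A I^B → offspring phenotypes: 1/2 A, 1/4 B, 1/4 AB.
So P(type A) = 1/2.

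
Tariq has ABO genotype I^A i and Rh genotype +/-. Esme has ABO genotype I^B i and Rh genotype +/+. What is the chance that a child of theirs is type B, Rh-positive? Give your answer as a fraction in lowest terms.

1/4

ABO cross I^A i × I^B i → offspring phenotypes: 1/4 O, 1/4 A, 1/4 B, 1/4 AB.
Rh cross +/- × +/+ → 1 Rh+.
Independent loci: P(type B, Rh-positive) = 1/4 × 1 = 1/4.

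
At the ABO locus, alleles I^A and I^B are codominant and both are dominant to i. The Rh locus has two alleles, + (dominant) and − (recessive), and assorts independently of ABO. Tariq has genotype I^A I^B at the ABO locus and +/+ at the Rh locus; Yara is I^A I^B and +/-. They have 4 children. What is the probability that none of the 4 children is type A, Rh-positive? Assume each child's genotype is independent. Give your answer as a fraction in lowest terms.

81/256

ABO cross I^A I^B × I^A I^B → 1/4 A, 1/4 B, 1/2 AB.
Rh cross +/+ × +/- → 1 Rh+; so P(type A, Rh-positive) = 1/4 × 1 = 1/4 per child.
P(not type A, Rh-positive) = 3/4 for one child; (3/4)^4 = 81/256.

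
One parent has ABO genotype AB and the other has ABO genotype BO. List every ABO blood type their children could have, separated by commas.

A, B, AB

Gametes from AB × BO give offspring ABO genotypes AB, AO, BB, BO, i.e. phenotypes A, B, AB.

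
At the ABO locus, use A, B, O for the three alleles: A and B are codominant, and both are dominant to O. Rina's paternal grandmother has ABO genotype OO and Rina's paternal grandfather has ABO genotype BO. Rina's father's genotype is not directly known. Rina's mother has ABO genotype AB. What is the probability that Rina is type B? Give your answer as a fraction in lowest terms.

1/2

Rina's father's ABO genotype from OO × BO: 1/2 BO, 1/2 OO.
Crossing each possibility with the mother AB and summing P(type B): 1/2·1/2 + 1/2·1/2 = 1/2.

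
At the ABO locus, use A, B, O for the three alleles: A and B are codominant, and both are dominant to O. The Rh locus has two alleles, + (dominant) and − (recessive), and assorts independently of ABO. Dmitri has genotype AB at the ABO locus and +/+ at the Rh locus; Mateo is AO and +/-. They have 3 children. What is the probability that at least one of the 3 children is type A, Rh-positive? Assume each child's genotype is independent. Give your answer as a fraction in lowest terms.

ABO cross AB × AO → 1/2 A, 1/4 B, 1/4 AB.
Rh cross +/+ × +/- → 1 Rh+; so P(type A, Rh-positive) = 1/2 × 1 = 1/2 per child.
P(none) = (1/2)^3 = 1/8; P(at least one) = 1 − 1/8 = 7/8.

7/8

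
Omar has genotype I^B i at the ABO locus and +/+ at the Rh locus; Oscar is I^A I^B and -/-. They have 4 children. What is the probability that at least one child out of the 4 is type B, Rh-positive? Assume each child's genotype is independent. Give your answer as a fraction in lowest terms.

15/16

ABO cross I^B i × I^A I^B → 1/4 A, 1/2 B, 1/4 AB.
Rh cross +/+ × -/- → 1 Rh+; so P(type B, Rh-positive) = 1/2 × 1 = 1/2 per child.
P(none) = (1/2)^4 = 1/16; P(at least one) = 1 − 1/16 = 15/16.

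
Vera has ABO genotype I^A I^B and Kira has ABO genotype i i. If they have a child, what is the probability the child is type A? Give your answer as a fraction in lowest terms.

1/2

ABO cross I^A I^B × i i → offspring phenotypes: 1/2 A, 1/2 B.
So P(type A) = 1/2.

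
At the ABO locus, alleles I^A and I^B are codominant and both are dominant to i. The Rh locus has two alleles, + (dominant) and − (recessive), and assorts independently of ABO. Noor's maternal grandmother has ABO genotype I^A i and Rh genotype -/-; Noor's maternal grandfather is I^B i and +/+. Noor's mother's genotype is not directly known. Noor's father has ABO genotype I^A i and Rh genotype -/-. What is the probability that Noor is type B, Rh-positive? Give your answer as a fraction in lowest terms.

Noor's mother's ABO genotype from I^A i × I^B i: 1/4 I^A I^B, 1/4 I^A i, 1/4 I^B i, 1/4 i i.
Crossing each possibility with the father I^A i and summing P(type B): 1/4·1/4 + 1/4·0 + 1/4·1/4 + 1/4·0 = 1/8.
Similarly for Rh via the mother's Rh distribution: P(Rh+) = 1/2.
Independent loci: 1/8 × 1/2 = 1/16.

1/16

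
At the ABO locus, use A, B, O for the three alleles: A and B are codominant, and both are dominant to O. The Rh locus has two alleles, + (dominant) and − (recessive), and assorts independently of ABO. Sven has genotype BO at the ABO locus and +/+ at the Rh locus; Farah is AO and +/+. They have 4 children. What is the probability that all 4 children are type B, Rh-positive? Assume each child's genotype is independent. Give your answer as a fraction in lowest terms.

ABO cross BO × AO → 1/4 O, 1/4 A, 1/4 B, 1/4 AB.
Rh cross +/+ × +/+ → 1 Rh+; so P(type B, Rh-positive) = 1/4 × 1 = 1/4 per child.
All 4 independent: (1/4)^4 = 1/256.

1/256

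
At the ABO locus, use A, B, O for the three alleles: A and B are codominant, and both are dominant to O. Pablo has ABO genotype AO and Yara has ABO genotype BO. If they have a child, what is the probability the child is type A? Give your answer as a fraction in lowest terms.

ABO cross AO × BO → offspring phenotypes: 1/4 O, 1/4 A, 1/4 B, 1/4 AB.
So P(type A) = 1/4.

1/4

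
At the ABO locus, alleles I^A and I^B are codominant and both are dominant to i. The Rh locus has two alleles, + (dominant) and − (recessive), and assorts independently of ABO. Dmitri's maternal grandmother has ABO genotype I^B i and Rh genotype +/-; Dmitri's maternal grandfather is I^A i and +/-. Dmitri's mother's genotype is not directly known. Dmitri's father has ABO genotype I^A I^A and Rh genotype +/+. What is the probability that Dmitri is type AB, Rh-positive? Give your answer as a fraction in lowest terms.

1/4

Dmitri's mother's ABO genotype from I^B i × I^A i: 1/4 I^A I^B, 1/4 I^A i, 1/4 I^B i, 1/4 i i.
Crossing each possibility with the father I^A I^A and summing P(type AB): 1/4·1/2 + 1/4·0 + 1/4·1/2 + 1/4·0 = 1/4.
Similarly for Rh via the mother's Rh distribution: P(Rh+) = 1.
Independent loci: 1/4 × 1 = 1/4.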